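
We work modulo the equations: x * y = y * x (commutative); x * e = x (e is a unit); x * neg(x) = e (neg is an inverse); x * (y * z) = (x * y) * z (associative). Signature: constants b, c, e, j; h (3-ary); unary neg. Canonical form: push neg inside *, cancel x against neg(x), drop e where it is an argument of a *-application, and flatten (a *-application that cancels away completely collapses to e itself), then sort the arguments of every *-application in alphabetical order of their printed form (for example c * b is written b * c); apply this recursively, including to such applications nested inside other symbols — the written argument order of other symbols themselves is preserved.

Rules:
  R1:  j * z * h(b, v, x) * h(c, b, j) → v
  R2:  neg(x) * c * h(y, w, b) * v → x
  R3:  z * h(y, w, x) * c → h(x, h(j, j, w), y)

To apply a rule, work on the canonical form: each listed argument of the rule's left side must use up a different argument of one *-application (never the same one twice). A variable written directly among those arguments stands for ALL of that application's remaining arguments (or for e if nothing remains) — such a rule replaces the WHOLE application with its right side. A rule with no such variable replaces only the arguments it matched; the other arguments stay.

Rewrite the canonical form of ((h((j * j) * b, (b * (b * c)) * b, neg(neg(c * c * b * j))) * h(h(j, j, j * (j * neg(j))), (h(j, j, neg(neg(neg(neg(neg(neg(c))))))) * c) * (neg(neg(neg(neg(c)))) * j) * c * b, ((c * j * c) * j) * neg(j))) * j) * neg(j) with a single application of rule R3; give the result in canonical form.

Answer: h(b * j * j, b * b * b * c, b * c * c * j) * h(h(j, j, j), h(c, h(j, j, j), j), c * c * j)

Derivation:
Canonical form:  h(b * j * j, b * b * b * c, b * c * c * j) * h(h(j, j, j), b * c * c * c * h(j, j, c) * j, c * c * j)
Apply R3:  consuming c, h(j, j, c);  w := j, x := c, y := j, z := b * c * c * j
The extension variable absorbs all remaining arguments, so the whole application is rewritten.
Giving:  h(b * j * j, b * b * b * c, b * c * c * j) * h(h(j, j, j), h(c, h(j, j, j), j), c * c * j)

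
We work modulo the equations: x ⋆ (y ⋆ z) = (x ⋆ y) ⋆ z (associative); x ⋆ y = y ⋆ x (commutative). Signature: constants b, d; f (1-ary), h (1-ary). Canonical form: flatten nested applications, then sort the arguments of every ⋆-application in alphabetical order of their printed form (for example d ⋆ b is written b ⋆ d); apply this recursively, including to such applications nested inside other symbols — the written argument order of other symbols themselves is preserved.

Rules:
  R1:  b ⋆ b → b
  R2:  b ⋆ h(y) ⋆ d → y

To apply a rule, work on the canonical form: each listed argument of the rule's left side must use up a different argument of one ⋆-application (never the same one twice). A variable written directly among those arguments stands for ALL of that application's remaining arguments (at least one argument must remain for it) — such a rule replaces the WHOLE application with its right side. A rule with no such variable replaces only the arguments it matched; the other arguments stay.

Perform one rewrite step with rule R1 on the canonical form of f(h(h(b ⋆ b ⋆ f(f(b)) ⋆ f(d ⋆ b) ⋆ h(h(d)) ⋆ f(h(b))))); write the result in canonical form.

Answer: f(h(h(b ⋆ f(b ⋆ d) ⋆ f(f(b)) ⋆ f(h(b)) ⋆ h(h(d)))))

Derivation:
Canonical form:  f(h(h(b ⋆ b ⋆ f(b ⋆ d) ⋆ f(f(b)) ⋆ f(h(b)) ⋆ h(h(d)))))
Apply R1:  consuming b, b
New term:  f(h(h(b ⋆ f(b ⋆ d) ⋆ f(f(b)) ⋆ f(h(b)) ⋆ h(h(d)))))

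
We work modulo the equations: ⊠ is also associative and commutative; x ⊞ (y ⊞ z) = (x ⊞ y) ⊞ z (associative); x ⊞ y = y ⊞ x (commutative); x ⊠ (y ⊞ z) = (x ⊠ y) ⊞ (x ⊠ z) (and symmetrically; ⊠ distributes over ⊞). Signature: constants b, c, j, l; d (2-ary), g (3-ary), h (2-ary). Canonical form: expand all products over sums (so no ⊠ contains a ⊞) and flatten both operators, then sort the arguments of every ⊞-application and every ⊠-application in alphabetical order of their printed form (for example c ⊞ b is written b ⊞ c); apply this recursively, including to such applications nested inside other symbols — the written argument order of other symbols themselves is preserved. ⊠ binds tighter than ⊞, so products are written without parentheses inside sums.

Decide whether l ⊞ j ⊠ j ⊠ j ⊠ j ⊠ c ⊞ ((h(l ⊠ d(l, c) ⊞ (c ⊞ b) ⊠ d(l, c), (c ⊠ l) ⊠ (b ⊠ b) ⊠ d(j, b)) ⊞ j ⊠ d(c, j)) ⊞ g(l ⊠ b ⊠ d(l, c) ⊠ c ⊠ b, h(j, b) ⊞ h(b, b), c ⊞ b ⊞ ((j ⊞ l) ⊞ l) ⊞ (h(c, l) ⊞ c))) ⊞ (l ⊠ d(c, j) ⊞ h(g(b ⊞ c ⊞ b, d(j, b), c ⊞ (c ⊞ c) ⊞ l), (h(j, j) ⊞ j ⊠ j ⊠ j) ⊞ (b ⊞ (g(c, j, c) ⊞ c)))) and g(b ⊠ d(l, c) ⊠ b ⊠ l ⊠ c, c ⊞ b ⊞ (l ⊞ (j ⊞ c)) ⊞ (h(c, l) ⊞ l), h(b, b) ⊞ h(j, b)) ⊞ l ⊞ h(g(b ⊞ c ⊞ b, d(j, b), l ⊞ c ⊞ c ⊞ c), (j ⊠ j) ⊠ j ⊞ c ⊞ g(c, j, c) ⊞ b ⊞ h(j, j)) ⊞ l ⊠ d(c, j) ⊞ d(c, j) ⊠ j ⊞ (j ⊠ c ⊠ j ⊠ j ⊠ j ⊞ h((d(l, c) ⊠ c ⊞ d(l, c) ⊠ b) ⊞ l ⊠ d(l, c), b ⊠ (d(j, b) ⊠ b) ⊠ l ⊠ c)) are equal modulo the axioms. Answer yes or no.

Left:  l ⊞ j ⊠ j ⊠ j ⊠ j ⊠ c ⊞ ((h(l ⊠ d(l, c) ⊞ (c ⊞ b) ⊠ d(l, c), (c ⊠ l) ⊠ (b ⊠ b) ⊠ d(j, b)) ⊞ j ⊠ d(c, j)) ⊞ g(l ⊠ b ⊠ d(l, c) ⊠ c ⊠ b, h(j, b) ⊞ h(b, b), c ⊞ b ⊞ ((j ⊞ l) ⊞ l) ⊞ (h(c, l) ⊞ c))) ⊞ (l ⊠ d(c, j) ⊞ h(g(b ⊞ c ⊞ b, d(j, b), c ⊞ (c ⊞ c) ⊞ l), (h(j, j) ⊞ j ⊠ j ⊠ j) ⊞ (b ⊞ (g(c, j, c) ⊞ c))))
  Expand:  l ⊞ c ⊠ j ⊠ j ⊠ j ⊠ j ⊞ h(b ⊠ d(l, c) ⊞ c ⊠ d(l, c) ⊞ d(l, c) ⊠ l, b ⊠ b ⊠ c ⊠ d(j, b) ⊠ l) ⊞ d(c, j) ⊠ j ⊞ g(b ⊠ b ⊠ c ⊠ d(l, c) ⊠ l, h(b, b) ⊞ h(j, b), b ⊞ c ⊞ c ⊞ h(c, l) ⊞ j ⊞ l ⊞ l) ⊞ d(c, j) ⊠ l ⊞ h(g(b ⊞ b ⊞ c, d(j, b), c ⊞ c ⊞ c ⊞ l), b ⊞ c ⊞ g(c, j, c) ⊞ h(j, j) ⊞ j ⊠ j ⊠ j)
  Order the arguments:  c ⊠ j ⊠ j ⊠ j ⊠ j ⊞ d(c, j) ⊠ j ⊞ d(c, j) ⊠ l ⊞ g(b ⊠ b ⊠ c ⊠ d(l, c) ⊠ l, h(b, b) ⊞ h(j, b), b ⊞ c ⊞ c ⊞ h(c, l) ⊞ j ⊞ l ⊞ l) ⊞ h(b ⊠ d(l, c) ⊞ c ⊠ d(l, c) ⊞ d(l, c) ⊠ l, b ⊠ b ⊠ c ⊠ d(j, b) ⊠ l) ⊞ h(g(b ⊞ b ⊞ c, d(j, b), c ⊞ c ⊞ c ⊞ l), b ⊞ c ⊞ g(c, j, c) ⊞ h(j, j) ⊞ j ⊠ j ⊠ j) ⊞ l
Right:  g(b ⊠ d(l, c) ⊠ b ⊠ l ⊠ c, c ⊞ b ⊞ (l ⊞ (j ⊞ c)) ⊞ (h(c, l) ⊞ l), h(b, b) ⊞ h(j, b)) ⊞ l ⊞ h(g(b ⊞ c ⊞ b, d(j, b), l ⊞ c ⊞ c ⊞ c), (j ⊠ j) ⊠ j ⊞ c ⊞ g(c, j, c) ⊞ b ⊞ h(j, j)) ⊞ l ⊠ d(c, j) ⊞ d(c, j) ⊠ j ⊞ (j ⊠ c ⊠ j ⊠ j ⊠ j ⊞ h((d(l, c) ⊠ c ⊞ d(l, c) ⊠ b) ⊞ l ⊠ d(l, c), b ⊠ (d(j, b) ⊠ b) ⊠ l ⊠ c))
  Un-nest:  g(b ⊠ b ⊠ c ⊠ d(l, c) ⊠ l, b ⊞ c ⊞ c ⊞ h(c, l) ⊞ j ⊞ l ⊞ l, h(b, b) ⊞ h(j, b)) ⊞ l ⊞ h(g(b ⊞ b ⊞ c, d(j, b), c ⊞ c ⊞ c ⊞ l), b ⊞ c ⊞ g(c, j, c) ⊞ h(j, j) ⊞ j ⊠ j ⊠ j) ⊞ d(c, j) ⊠ l ⊞ d(c, j) ⊠ j ⊞ c ⊠ j ⊠ j ⊠ j ⊠ j ⊞ h(b ⊠ d(l, c) ⊞ c ⊠ d(l, c) ⊞ d(l, c) ⊠ l, b ⊠ b ⊠ c ⊠ d(j, b) ⊠ l)
  Order the arguments:  c ⊠ j ⊠ j ⊠ j ⊠ j ⊞ d(c, j) ⊠ j ⊞ d(c, j) ⊠ l ⊞ g(b ⊠ b ⊠ c ⊠ d(l, c) ⊠ l, b ⊞ c ⊞ c ⊞ h(c, l) ⊞ j ⊞ l ⊞ l, h(b, b) ⊞ h(j, b)) ⊞ h(b ⊠ d(l, c) ⊞ c ⊠ d(l, c) ⊞ d(l, c) ⊠ l, b ⊠ b ⊠ c ⊠ d(j, b) ⊠ l) ⊞ h(g(b ⊞ b ⊞ c, d(j, b), c ⊞ c ⊞ c ⊞ l), b ⊞ c ⊞ g(c, j, c) ⊞ h(j, j) ⊞ j ⊠ j ⊠ j) ⊞ l

Answer: no — c ⊠ j ⊠ j ⊠ j ⊠ j ⊞ d(c, j) ⊠ j ⊞ d(c, j) ⊠ l ⊞ g(b ⊠ b ⊠ c ⊠ d(l, c) ⊠ l, h(b, b) ⊞ h(j, b), b ⊞ c ⊞ c ⊞ h(c, l) ⊞ j ⊞ l ⊞ l) ⊞ h(b ⊠ d(l, c) ⊞ c ⊠ d(l, c) ⊞ d(l, c) ⊠ l, b ⊠ b ⊠ c ⊠ d(j, b) ⊠ l) ⊞ h(g(b ⊞ b ⊞ c, d(j, b), c ⊞ c ⊞ c ⊞ l), b ⊞ c ⊞ g(c, j, c) ⊞ h(j, j) ⊞ j ⊠ j ⊠ j) ⊞ l vs c ⊠ j ⊠ j ⊠ j ⊠ j ⊞ d(c, j) ⊠ j ⊞ d(c, j) ⊠ l ⊞ g(b ⊠ b ⊠ c ⊠ d(l, c) ⊠ l, b ⊞ c ⊞ c ⊞ h(c, l) ⊞ j ⊞ l ⊞ l, h(b, b) ⊞ h(j, b)) ⊞ h(b ⊠ d(l, c) ⊞ c ⊠ d(l, c) ⊞ d(l, c) ⊠ l, b ⊠ b ⊠ c ⊠ d(j, b) ⊠ l) ⊞ h(g(b ⊞ b ⊞ c, d(j, b), c ⊞ c ⊞ c ⊞ l), b ⊞ c ⊞ g(c, j, c) ⊞ h(j, j) ⊞ j ⊠ j ⊠ j) ⊞ l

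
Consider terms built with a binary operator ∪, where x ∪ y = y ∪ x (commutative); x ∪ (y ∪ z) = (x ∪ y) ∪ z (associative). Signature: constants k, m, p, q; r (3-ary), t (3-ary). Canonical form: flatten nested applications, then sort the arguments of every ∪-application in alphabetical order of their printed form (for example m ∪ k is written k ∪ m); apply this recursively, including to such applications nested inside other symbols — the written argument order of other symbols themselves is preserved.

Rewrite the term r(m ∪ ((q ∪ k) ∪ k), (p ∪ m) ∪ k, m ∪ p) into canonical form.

Answer: r(k ∪ k ∪ m ∪ q, k ∪ m ∪ p, m ∪ p)

Derivation:
Descend into:  m ∪ ((q ∪ k) ∪ k)
Flatten:  m ∪ q ∪ k ∪ k
Sort:  k ∪ k ∪ m ∪ q
Reassemble:  r(k ∪ k ∪ m ∪ q, k ∪ m ∪ p, m ∪ p)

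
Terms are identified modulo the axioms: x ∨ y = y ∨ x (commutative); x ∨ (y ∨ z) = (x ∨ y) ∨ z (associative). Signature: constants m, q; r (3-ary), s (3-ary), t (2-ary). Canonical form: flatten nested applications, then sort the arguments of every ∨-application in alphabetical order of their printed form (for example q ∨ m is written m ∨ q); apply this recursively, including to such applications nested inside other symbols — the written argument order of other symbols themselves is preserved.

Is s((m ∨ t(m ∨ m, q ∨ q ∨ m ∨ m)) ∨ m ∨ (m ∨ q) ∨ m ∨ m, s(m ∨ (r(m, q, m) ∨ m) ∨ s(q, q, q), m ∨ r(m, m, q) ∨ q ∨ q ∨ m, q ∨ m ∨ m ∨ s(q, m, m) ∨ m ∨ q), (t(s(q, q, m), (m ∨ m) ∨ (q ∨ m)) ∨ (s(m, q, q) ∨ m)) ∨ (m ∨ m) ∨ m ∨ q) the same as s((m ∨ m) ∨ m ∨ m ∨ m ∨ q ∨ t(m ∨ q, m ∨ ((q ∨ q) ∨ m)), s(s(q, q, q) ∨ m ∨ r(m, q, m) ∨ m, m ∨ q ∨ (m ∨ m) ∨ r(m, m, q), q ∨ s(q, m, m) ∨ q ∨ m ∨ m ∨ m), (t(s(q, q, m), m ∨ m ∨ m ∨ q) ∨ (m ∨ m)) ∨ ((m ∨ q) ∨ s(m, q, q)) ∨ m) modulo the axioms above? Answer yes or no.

Answer: no — s(m ∨ m ∨ m ∨ m ∨ m ∨ q ∨ t(m ∨ m, m ∨ m ∨ q ∨ q), s(m ∨ m ∨ r(m, q, m) ∨ s(q, q, q), m ∨ m ∨ q ∨ q ∨ r(m, m, q), m ∨ m ∨ m ∨ q ∨ q ∨ s(q, m, m)), m ∨ m ∨ m ∨ m ∨ q ∨ s(m, q, q) ∨ t(s(q, q, m), m ∨ m ∨ m ∨ q)) vs s(m ∨ m ∨ m ∨ m ∨ m ∨ q ∨ t(m ∨ q, m ∨ m ∨ q ∨ q), s(m ∨ m ∨ r(m, q, m) ∨ s(q, q, q), m ∨ m ∨ m ∨ q ∨ r(m, m, q), m ∨ m ∨ m ∨ q ∨ q ∨ s(q, m, m)), m ∨ m ∨ m ∨ m ∨ q ∨ s(m, q, q) ∨ t(s(q, q, m), m ∨ m ∨ m ∨ q))

Derivation:
Left:  s((m ∨ t(m ∨ m, q ∨ q ∨ m ∨ m)) ∨ m ∨ (m ∨ q) ∨ m ∨ m, s(m ∨ (r(m, q, m) ∨ m) ∨ s(q, q, q), m ∨ r(m, m, q) ∨ q ∨ q ∨ m, q ∨ m ∨ m ∨ s(q, m, m) ∨ m ∨ q), (t(s(q, q, m), (m ∨ m) ∨ (q ∨ m)) ∨ (s(m, q, q) ∨ m)) ∨ (m ∨ m) ∨ m ∨ q)
  Descend into:  (t(s(q, q, m), (m ∨ m) ∨ (q ∨ m)) ∨ (s(m, q, q) ∨ m)) ∨ (m ∨ m) ∨ m ∨ q
  Merge nested applications:  t(s(q, q, m), (m ∨ m) ∨ (q ∨ m)) ∨ s(m, q, q) ∨ m ∨ m ∨ m ∨ m ∨ q
  Canonicalize subterm:  t(s(q, q, m), (m ∨ m) ∨ (q ∨ m))  →  t(s(q, q, m), m ∨ m ∨ m ∨ q)
  Sort arguments:  m ∨ m ∨ m ∨ m ∨ q ∨ s(m, q, q) ∨ t(s(q, q, m), m ∨ m ∨ m ∨ q)
  Put back:  s(m ∨ m ∨ m ∨ m ∨ m ∨ q ∨ t(m ∨ m, m ∨ m ∨ q ∨ q), s(m ∨ m ∨ r(m, q, m) ∨ s(q, q, q), m ∨ m ∨ q ∨ q ∨ r(m, m, q), m ∨ m ∨ m ∨ q ∨ q ∨ s(q, m, m)), m ∨ m ∨ m ∨ m ∨ q ∨ s(m, q, q) ∨ t(s(q, q, m), m ∨ m ∨ m ∨ q))
Right:  s((m ∨ m) ∨ m ∨ m ∨ m ∨ q ∨ t(m ∨ q, m ∨ ((q ∨ q) ∨ m)), s(s(q, q, q) ∨ m ∨ r(m, q, m) ∨ m, m ∨ q ∨ (m ∨ m) ∨ r(m, m, q), q ∨ s(q, m, m) ∨ q ∨ m ∨ m ∨ m), (t(s(q, q, m), m ∨ m ∨ m ∨ q) ∨ (m ∨ m)) ∨ ((m ∨ q) ∨ s(m, q, q)) ∨ m)
  Work inside:  (t(s(q, q, m), m ∨ m ∨ m ∨ q) ∨ (m ∨ m)) ∨ ((m ∨ q) ∨ s(m, q, q)) ∨ m
  Un-nest:  t(s(q, q, m), m ∨ m ∨ m ∨ q) ∨ m ∨ m ∨ m ∨ q ∨ s(m, q, q) ∨ m
  Order the arguments:  m ∨ m ∨ m ∨ m ∨ q ∨ s(m, q, q) ∨ t(s(q, q, m), m ∨ m ∨ m ∨ q)
  Rebuild:  s(m ∨ m ∨ m ∨ m ∨ m ∨ q ∨ t(m ∨ q, m ∨ m ∨ q ∨ q), s(m ∨ m ∨ r(m, q, m) ∨ s(q, q, q), m ∨ m ∨ m ∨ q ∨ r(m, m, q), m ∨ m ∨ m ∨ q ∨ q ∨ s(q, m, m)), m ∨ m ∨ m ∨ m ∨ q ∨ s(m, q, q) ∨ t(s(q, q, m), m ∨ m ∨ m ∨ q))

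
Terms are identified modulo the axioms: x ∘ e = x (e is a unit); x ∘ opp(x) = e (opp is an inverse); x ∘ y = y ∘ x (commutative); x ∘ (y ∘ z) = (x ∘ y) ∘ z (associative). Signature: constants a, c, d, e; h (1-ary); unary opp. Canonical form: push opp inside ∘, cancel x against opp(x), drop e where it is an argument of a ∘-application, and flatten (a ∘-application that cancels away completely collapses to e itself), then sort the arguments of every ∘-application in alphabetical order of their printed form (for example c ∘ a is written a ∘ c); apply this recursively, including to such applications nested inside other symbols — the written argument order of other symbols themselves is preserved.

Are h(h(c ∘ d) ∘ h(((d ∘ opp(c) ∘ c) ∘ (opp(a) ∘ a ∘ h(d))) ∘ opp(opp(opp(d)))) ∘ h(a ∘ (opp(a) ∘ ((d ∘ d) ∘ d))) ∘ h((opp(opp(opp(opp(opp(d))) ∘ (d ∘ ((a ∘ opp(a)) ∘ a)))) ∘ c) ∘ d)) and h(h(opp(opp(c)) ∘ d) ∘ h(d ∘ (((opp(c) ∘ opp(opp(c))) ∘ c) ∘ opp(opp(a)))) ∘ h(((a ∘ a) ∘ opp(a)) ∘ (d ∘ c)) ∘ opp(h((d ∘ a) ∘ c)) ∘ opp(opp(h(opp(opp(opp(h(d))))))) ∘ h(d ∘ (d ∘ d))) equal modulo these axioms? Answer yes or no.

Answer: no — h(h(a ∘ c ∘ d) ∘ h(c ∘ d) ∘ h(d ∘ d ∘ d) ∘ h(h(d))) vs h(h(a ∘ c ∘ d) ∘ h(c ∘ d) ∘ h(d ∘ d ∘ d) ∘ h(opp(h(d))))

Derivation:
Left:  h(h(c ∘ d) ∘ h(((d ∘ opp(c) ∘ c) ∘ (opp(a) ∘ a ∘ h(d))) ∘ opp(opp(opp(d)))) ∘ h(a ∘ (opp(a) ∘ ((d ∘ d) ∘ d))) ∘ h((opp(opp(opp(opp(opp(d))) ∘ (d ∘ ((a ∘ opp(a)) ∘ a)))) ∘ c) ∘ d))
  Descend into:  h(c ∘ d) ∘ h(((d ∘ opp(c) ∘ c) ∘ (opp(a) ∘ a ∘ h(d))) ∘ opp(opp(opp(d)))) ∘ h(a ∘ (opp(a) ∘ ((d ∘ d) ∘ d))) ∘ h((opp(opp(opp(opp(opp(d))) ∘ (d ∘ ((a ∘ opp(a)) ∘ a)))) ∘ c) ∘ d)
  Push opp inside:  distribute opp over ∘ and collapse double opp
  Collect terms:  h(c ∘ d) ∘ h(h(d)) ∘ h(d ∘ d ∘ d) ∘ h(a ∘ c ∘ d)
  Order the arguments:  h(a ∘ c ∘ d) ∘ h(c ∘ d) ∘ h(d ∘ d ∘ d) ∘ h(h(d))
  Reassemble:  h(h(a ∘ c ∘ d) ∘ h(c ∘ d) ∘ h(d ∘ d ∘ d) ∘ h(h(d)))
Right:  h(h(opp(opp(c)) ∘ d) ∘ h(d ∘ (((opp(c) ∘ opp(opp(c))) ∘ c) ∘ opp(opp(a)))) ∘ h(((a ∘ a) ∘ opp(a)) ∘ (d ∘ c)) ∘ opp(h((d ∘ a) ∘ c)) ∘ opp(opp(h(opp(opp(opp(h(d))))))) ∘ h(d ∘ (d ∘ d)))
  Work inside:  h(opp(opp(c)) ∘ d) ∘ h(d ∘ (((opp(c) ∘ opp(opp(c))) ∘ c) ∘ opp(opp(a)))) ∘ h(((a ∘ a) ∘ opp(a)) ∘ (d ∘ c)) ∘ opp(h((d ∘ a) ∘ c)) ∘ opp(opp(h(opp(opp(opp(h(d))))))) ∘ h(d ∘ (d ∘ d))
  Push opp inside:  distribute opp over ∘ and collapse double opp
  Collect:  h(c ∘ d) ∘ h(a ∘ c ∘ d) ∘ h(opp(h(d))) ∘ h(d ∘ d ∘ d)
  Sort arguments:  h(a ∘ c ∘ d) ∘ h(c ∘ d) ∘ h(d ∘ d ∘ d) ∘ h(opp(h(d)))
  Rebuild:  h(h(a ∘ c ∘ d) ∘ h(c ∘ d) ∘ h(d ∘ d ∘ d) ∘ h(opp(h(d))))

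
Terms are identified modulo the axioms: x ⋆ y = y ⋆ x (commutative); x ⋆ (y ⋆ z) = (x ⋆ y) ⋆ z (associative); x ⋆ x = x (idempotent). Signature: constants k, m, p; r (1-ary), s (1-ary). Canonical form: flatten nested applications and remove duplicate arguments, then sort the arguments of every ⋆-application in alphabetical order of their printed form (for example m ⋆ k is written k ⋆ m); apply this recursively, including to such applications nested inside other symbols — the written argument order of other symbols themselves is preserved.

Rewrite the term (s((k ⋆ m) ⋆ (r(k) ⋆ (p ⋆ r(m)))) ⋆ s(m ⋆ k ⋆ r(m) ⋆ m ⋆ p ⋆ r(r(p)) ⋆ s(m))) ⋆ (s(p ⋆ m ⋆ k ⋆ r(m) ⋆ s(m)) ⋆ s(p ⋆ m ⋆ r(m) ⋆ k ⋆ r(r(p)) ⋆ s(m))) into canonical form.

Flatten:  s((k ⋆ m) ⋆ (r(k) ⋆ (p ⋆ r(m)))) ⋆ s(m ⋆ k ⋆ r(m) ⋆ m ⋆ p ⋆ r(r(p)) ⋆ s(m)) ⋆ s(p ⋆ m ⋆ k ⋆ r(m) ⋆ s(m)) ⋆ s(p ⋆ m ⋆ r(m) ⋆ k ⋆ r(r(p)) ⋆ s(m))
Canonicalize subterm:  s((k ⋆ m) ⋆ (r(k) ⋆ (p ⋆ r(m))))  →  s(k ⋆ m ⋆ p ⋆ r(k) ⋆ r(m))
Simplify inside:  s(m ⋆ k ⋆ r(m) ⋆ m ⋆ p ⋆ r(r(p)) ⋆ s(m))  →  s(k ⋆ m ⋆ p ⋆ r(m) ⋆ r(r(p)) ⋆ s(m))
Inside:  s(p ⋆ m ⋆ k ⋆ r(m) ⋆ s(m))  →  s(k ⋆ m ⋆ p ⋆ r(m) ⋆ s(m))
Deduplicate:  drop duplicate s(k ⋆ m ⋆ p ⋆ r(m) ⋆ r(r(p)) ⋆ s(m))
Sort arguments:  s(k ⋆ m ⋆ p ⋆ r(k) ⋆ r(m)) ⋆ s(k ⋆ m ⋆ p ⋆ r(m) ⋆ r(r(p)) ⋆ s(m)) ⋆ s(k ⋆ m ⋆ p ⋆ r(m) ⋆ s(m))

Answer: s(k ⋆ m ⋆ p ⋆ r(k) ⋆ r(m)) ⋆ s(k ⋆ m ⋆ p ⋆ r(m) ⋆ r(r(p)) ⋆ s(m)) ⋆ s(k ⋆ m ⋆ p ⋆ r(m) ⋆ s(m))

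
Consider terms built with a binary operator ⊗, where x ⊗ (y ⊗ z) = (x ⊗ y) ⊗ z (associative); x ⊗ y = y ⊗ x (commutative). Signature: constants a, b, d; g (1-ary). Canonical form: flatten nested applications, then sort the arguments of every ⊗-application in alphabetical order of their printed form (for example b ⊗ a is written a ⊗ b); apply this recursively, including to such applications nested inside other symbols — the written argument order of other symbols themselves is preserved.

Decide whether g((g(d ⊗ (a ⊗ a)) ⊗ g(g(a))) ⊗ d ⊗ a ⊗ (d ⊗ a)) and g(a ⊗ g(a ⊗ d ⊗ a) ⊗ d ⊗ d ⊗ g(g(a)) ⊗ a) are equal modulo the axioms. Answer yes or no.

Answer: yes — both canonical forms are g(a ⊗ a ⊗ d ⊗ d ⊗ g(a ⊗ a ⊗ d) ⊗ g(g(a)))

Derivation:
Left:  g((g(d ⊗ (a ⊗ a)) ⊗ g(g(a))) ⊗ d ⊗ a ⊗ (d ⊗ a))
  Work inside:  (g(d ⊗ (a ⊗ a)) ⊗ g(g(a))) ⊗ d ⊗ a ⊗ (d ⊗ a)
  Merge nested applications:  g(d ⊗ (a ⊗ a)) ⊗ g(g(a)) ⊗ d ⊗ a ⊗ d ⊗ a
  Canonicalize subterm:  g(d ⊗ (a ⊗ a))  →  g(a ⊗ a ⊗ d)
  Sort:  a ⊗ a ⊗ d ⊗ d ⊗ g(a ⊗ a ⊗ d) ⊗ g(g(a))
  Reassemble:  g(a ⊗ a ⊗ d ⊗ d ⊗ g(a ⊗ a ⊗ d) ⊗ g(g(a)))
Right:  g(a ⊗ g(a ⊗ d ⊗ a) ⊗ d ⊗ d ⊗ g(g(a)) ⊗ a)
  Descend into:  a ⊗ g(a ⊗ d ⊗ a) ⊗ d ⊗ d ⊗ g(g(a)) ⊗ a
  Inside:  g(a ⊗ d ⊗ a)  →  g(a ⊗ a ⊗ d)
  Sort arguments:  a ⊗ a ⊗ d ⊗ d ⊗ g(a ⊗ a ⊗ d) ⊗ g(g(a))
  Rebuild:  g(a ⊗ a ⊗ d ⊗ d ⊗ g(a ⊗ a ⊗ d) ⊗ g(g(a)))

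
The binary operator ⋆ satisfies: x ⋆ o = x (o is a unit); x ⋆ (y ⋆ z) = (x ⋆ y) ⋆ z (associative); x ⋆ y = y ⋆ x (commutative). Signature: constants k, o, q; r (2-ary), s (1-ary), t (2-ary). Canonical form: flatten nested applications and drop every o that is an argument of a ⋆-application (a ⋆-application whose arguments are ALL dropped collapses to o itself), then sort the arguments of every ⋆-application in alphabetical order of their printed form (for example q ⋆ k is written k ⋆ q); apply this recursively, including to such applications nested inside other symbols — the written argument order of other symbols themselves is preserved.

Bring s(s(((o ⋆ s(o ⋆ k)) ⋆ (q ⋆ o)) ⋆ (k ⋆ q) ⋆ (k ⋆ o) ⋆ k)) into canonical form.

Descend into:  ((o ⋆ s(o ⋆ k)) ⋆ (q ⋆ o)) ⋆ (k ⋆ q) ⋆ (k ⋆ o) ⋆ k
Merge nested applications:  o ⋆ s(o ⋆ k) ⋆ q ⋆ o ⋆ k ⋆ q ⋆ k ⋆ o ⋆ k
Canonicalize subterm:  s(o ⋆ k)  →  s(k)
Unit:  drop o (×3)
Order the arguments:  k ⋆ k ⋆ k ⋆ q ⋆ q ⋆ s(k)
Reassemble:  s(s(k ⋆ k ⋆ k ⋆ q ⋆ q ⋆ s(k)))

Answer: s(s(k ⋆ k ⋆ k ⋆ q ⋆ q ⋆ s(k)))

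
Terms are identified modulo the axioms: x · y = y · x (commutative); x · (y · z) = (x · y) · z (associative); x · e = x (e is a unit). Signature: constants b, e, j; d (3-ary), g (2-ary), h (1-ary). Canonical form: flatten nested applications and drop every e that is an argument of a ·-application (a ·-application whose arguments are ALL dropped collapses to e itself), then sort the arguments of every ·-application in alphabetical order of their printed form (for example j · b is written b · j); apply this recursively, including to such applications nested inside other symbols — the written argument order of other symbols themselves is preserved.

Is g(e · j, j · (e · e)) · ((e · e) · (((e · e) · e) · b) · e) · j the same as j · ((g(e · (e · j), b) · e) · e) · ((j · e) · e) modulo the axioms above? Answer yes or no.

Left:  g(e · j, j · (e · e)) · ((e · e) · (((e · e) · e) · b) · e) · j
  Un-nest:  g(e · j, j · (e · e)) · e · e · e · e · e · b · e · j
  Simplify inside:  g(e · j, j · (e · e))  →  g(j, j)
  Unit:  drop e (×6)
  Sort arguments:  b · g(j, j) · j
Right:  j · ((g(e · (e · j), b) · e) · e) · ((j · e) · e)
  Flatten:  j · g(e · (e · j), b) · e · e · j · e · e
  Inside:  g(e · (e · j), b)  →  g(j, b)
  Unit:  drop e (×4)
  Order the arguments:  g(j, b) · j · j

Answer: no — b · g(j, j) · j vs g(j, b) · j · j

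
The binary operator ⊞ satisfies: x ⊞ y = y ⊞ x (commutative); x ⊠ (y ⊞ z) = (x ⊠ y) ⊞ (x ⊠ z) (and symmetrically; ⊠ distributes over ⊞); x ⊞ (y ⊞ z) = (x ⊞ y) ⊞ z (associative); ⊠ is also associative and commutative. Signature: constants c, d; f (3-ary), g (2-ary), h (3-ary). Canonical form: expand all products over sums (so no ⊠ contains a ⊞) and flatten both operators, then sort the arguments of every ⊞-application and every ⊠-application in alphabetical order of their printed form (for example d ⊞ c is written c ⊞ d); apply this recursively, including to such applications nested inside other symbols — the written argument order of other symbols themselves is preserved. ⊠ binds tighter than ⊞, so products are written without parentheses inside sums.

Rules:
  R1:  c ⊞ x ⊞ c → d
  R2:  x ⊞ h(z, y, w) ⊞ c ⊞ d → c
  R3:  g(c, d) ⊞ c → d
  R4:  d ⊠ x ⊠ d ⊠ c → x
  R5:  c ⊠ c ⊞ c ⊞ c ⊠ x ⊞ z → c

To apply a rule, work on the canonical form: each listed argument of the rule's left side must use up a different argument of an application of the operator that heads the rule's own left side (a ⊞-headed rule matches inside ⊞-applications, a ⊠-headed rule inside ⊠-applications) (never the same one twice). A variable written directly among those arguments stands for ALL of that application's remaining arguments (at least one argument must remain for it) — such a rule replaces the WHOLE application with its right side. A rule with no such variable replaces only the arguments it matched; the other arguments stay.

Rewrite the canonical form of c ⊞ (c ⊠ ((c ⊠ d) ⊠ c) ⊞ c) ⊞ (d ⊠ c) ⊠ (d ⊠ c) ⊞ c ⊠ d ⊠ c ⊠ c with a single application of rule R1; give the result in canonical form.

Answer: d

Derivation:
Canonical form:  c ⊞ c ⊞ c ⊠ c ⊠ c ⊠ d ⊞ c ⊠ c ⊠ c ⊠ d ⊞ c ⊠ c ⊠ d ⊠ d
Match R1:  consume c, c;  x := c ⊠ c ⊠ c ⊠ d ⊞ c ⊠ c ⊠ c ⊠ d ⊞ c ⊠ c ⊠ d ⊠ d
The variable takes the whole remainder — replace the entire application.
New term:  d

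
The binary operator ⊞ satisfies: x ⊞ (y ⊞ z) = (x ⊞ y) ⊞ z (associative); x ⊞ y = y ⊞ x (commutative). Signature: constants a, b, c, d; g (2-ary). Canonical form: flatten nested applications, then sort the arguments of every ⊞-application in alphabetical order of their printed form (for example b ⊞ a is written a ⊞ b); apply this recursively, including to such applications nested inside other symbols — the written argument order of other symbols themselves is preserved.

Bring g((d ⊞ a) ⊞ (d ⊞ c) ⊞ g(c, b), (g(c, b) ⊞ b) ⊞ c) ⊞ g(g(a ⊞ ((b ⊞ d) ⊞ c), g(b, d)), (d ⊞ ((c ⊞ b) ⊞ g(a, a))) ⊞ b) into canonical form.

Canonicalize subterm:  g((d ⊞ a) ⊞ (d ⊞ c) ⊞ g(c, b), (g(c, b) ⊞ b) ⊞ c)  →  g(a ⊞ c ⊞ d ⊞ d ⊞ g(c, b), b ⊞ c ⊞ g(c, b))
Inside:  g(g(a ⊞ ((b ⊞ d) ⊞ c), g(b, d)), (d ⊞ ((c ⊞ b) ⊞ g(a, a))) ⊞ b)  →  g(g(a ⊞ b ⊞ c ⊞ d, g(b, d)), b ⊞ b ⊞ c ⊞ d ⊞ g(a, a))
Sort arguments:  g(a ⊞ c ⊞ d ⊞ d ⊞ g(c, b), b ⊞ c ⊞ g(c, b)) ⊞ g(g(a ⊞ b ⊞ c ⊞ d, g(b, d)), b ⊞ b ⊞ c ⊞ d ⊞ g(a, a))

Answer: g(a ⊞ c ⊞ d ⊞ d ⊞ g(c, b), b ⊞ c ⊞ g(c, b)) ⊞ g(g(a ⊞ b ⊞ c ⊞ d, g(b, d)), b ⊞ b ⊞ c ⊞ d ⊞ g(a, a))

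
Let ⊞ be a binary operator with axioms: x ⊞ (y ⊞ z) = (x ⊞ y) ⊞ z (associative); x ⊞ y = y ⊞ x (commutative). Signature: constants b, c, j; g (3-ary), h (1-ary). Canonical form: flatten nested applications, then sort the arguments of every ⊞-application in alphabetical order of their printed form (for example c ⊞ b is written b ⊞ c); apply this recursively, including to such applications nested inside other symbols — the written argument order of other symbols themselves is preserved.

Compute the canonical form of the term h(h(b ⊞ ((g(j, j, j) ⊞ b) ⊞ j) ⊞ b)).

Answer: h(h(b ⊞ b ⊞ b ⊞ g(j, j, j) ⊞ j))

Derivation:
Descend into:  b ⊞ ((g(j, j, j) ⊞ b) ⊞ j) ⊞ b
Merge nested applications:  b ⊞ g(j, j, j) ⊞ b ⊞ j ⊞ b
Sort arguments:  b ⊞ b ⊞ b ⊞ g(j, j, j) ⊞ j
Rebuild:  h(h(b ⊞ b ⊞ b ⊞ g(j, j, j) ⊞ j))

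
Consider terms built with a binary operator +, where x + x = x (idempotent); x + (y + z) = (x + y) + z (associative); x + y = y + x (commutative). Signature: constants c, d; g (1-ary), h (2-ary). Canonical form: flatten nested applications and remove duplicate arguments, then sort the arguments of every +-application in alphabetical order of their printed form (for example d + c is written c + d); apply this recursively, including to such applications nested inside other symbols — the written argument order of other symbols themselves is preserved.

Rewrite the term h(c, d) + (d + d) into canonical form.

Flatten:  h(c, d) + d + d
Idempotence:  drop duplicate d
Sort arguments:  d + h(c, d)

Answer: d + h(c, d)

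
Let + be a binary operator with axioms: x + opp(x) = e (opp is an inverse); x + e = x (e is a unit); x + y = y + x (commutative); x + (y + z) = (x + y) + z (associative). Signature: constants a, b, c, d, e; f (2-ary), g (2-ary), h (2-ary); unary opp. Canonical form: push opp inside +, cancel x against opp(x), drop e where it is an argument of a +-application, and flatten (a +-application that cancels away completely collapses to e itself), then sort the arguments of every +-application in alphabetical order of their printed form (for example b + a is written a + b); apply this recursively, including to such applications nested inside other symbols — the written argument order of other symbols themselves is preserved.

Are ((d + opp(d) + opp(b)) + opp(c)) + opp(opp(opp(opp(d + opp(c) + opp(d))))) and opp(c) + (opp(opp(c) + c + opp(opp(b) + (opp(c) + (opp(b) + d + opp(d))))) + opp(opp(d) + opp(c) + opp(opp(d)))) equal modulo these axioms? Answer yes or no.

Answer: no — opp(b) + opp(c) + opp(c) vs opp(b) + opp(b) + opp(c)

Derivation:
Left:  ((d + opp(d) + opp(b)) + opp(c)) + opp(opp(opp(opp(d + opp(c) + opp(d)))))
  Push opp inside:  distribute opp over + and collapse double opp
  Cancel inverse pairs:  d cancels
  Collect:  opp(b) + opp(c) + opp(c)
Right:  opp(c) + (opp(opp(c) + c + opp(opp(b) + (opp(c) + (opp(b) + d + opp(d))))) + opp(opp(d) + opp(c) + opp(opp(d))))
  Push opp inside:  distribute opp over + and collapse double opp
  Cancel:  d cancels
  Combine occurrences:  opp(c) + opp(b) + opp(b)
  Sort:  opp(b) + opp(b) + opp(c)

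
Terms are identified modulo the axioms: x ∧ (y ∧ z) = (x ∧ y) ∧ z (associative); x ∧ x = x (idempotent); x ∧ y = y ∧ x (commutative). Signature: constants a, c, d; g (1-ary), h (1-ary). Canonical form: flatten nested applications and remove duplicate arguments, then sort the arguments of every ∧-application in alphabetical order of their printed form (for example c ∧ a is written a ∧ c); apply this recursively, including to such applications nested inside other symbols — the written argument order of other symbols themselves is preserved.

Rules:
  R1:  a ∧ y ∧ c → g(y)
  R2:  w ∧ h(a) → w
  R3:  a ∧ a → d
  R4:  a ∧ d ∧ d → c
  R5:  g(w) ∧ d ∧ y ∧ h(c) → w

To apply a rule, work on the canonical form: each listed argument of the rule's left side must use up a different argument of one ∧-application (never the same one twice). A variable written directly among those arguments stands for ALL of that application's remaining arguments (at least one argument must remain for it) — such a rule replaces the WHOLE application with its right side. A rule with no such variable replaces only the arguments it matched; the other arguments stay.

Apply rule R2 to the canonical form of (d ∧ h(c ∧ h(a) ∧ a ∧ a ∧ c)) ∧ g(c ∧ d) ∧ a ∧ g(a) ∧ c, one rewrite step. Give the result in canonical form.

Answer: a ∧ c ∧ d ∧ g(a) ∧ g(c ∧ d) ∧ h(a ∧ c)

Derivation:
Canonical form:  a ∧ c ∧ d ∧ g(a) ∧ g(c ∧ d) ∧ h(a ∧ c ∧ h(a))
Apply R2:  consuming h(a);  w := a ∧ c
The variable takes the whole remainder — replace the entire application.
Giving:  a ∧ c ∧ d ∧ g(a) ∧ g(c ∧ d) ∧ h(a ∧ c)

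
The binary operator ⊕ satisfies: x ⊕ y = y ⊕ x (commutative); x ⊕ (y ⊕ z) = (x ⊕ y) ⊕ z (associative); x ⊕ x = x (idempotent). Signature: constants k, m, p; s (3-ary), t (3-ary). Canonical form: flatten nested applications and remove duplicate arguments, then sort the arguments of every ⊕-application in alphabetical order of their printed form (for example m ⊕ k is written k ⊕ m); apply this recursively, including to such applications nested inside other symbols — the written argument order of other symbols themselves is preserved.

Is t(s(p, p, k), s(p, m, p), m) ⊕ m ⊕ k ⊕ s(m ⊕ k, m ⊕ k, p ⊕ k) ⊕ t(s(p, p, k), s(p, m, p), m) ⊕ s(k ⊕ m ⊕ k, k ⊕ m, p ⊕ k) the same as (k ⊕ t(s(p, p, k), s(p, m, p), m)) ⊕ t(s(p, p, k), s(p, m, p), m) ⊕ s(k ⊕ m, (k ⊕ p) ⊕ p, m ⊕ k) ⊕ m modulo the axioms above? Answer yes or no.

Left:  t(s(p, p, k), s(p, m, p), m) ⊕ m ⊕ k ⊕ s(m ⊕ k, m ⊕ k, p ⊕ k) ⊕ t(s(p, p, k), s(p, m, p), m) ⊕ s(k ⊕ m ⊕ k, k ⊕ m, p ⊕ k)
  Inside:  s(m ⊕ k, m ⊕ k, p ⊕ k)  →  s(k ⊕ m, k ⊕ m, k ⊕ p)
  Canonicalize subterm:  s(k ⊕ m ⊕ k, k ⊕ m, p ⊕ k)  →  s(k ⊕ m, k ⊕ m, k ⊕ p)
  Idempotence:  drop duplicate t(s(p, p, k), s(p, m, p), m), s(k ⊕ m, k ⊕ m, k ⊕ p)
  Sort arguments:  k ⊕ m ⊕ s(k ⊕ m, k ⊕ m, k ⊕ p) ⊕ t(s(p, p, k), s(p, m, p), m)
Right:  (k ⊕ t(s(p, p, k), s(p, m, p), m)) ⊕ t(s(p, p, k), s(p, m, p), m) ⊕ s(k ⊕ m, (k ⊕ p) ⊕ p, m ⊕ k) ⊕ m
  Un-nest:  k ⊕ t(s(p, p, k), s(p, m, p), m) ⊕ t(s(p, p, k), s(p, m, p), m) ⊕ s(k ⊕ m, (k ⊕ p) ⊕ p, m ⊕ k) ⊕ m
  Canonicalize subterm:  s(k ⊕ m, (k ⊕ p) ⊕ p, m ⊕ k)  →  s(k ⊕ m, k ⊕ p, k ⊕ m)
  Drop duplicates:  drop duplicate t(s(p, p, k), s(p, m, p), m)
  Sort arguments:  k ⊕ m ⊕ s(k ⊕ m, k ⊕ p, k ⊕ m) ⊕ t(s(p, p, k), s(p, m, p), m)

Answer: no — k ⊕ m ⊕ s(k ⊕ m, k ⊕ m, k ⊕ p) ⊕ t(s(p, p, k), s(p, m, p), m) vs k ⊕ m ⊕ s(k ⊕ m, k ⊕ p, k ⊕ m) ⊕ t(s(p, p, k), s(p, m, p), m)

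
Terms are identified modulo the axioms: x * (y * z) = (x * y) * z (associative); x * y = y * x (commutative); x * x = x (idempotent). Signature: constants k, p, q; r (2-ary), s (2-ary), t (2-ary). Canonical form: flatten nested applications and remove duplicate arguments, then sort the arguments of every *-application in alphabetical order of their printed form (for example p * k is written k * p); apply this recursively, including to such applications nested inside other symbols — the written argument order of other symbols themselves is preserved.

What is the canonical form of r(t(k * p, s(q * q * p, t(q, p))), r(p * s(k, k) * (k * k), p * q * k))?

Answer: r(t(k * p, s(p * q, t(q, p))), r(k * p * s(k, k), k * p * q))

Derivation:
Work inside:  p * s(k, k) * (k * k)
Flatten:  p * s(k, k) * k * k
Idempotence:  drop duplicate k
Order the arguments:  k * p * s(k, k)
Put back:  r(t(k * p, s(p * q, t(q, p))), r(k * p * s(k, k), k * p * q))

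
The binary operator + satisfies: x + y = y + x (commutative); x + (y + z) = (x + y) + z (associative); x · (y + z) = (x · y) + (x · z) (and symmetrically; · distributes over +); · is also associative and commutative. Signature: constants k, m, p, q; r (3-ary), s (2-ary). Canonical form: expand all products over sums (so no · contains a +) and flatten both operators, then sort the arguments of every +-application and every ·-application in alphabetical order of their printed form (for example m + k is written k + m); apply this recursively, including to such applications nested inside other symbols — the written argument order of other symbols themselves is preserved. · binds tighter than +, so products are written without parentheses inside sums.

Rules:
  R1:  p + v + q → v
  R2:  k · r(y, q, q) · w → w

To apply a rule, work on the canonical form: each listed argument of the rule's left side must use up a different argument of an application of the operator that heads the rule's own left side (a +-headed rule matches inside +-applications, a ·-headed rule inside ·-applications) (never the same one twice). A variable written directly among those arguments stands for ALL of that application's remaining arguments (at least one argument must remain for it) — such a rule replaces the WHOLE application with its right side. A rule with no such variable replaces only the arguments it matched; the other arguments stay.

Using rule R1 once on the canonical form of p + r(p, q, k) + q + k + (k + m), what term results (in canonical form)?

Canonical form:  k + k + m + p + q + r(p, q, k)
R1 matches:  uses p, q;  v := k + k + m + r(p, q, k)
Every leftover argument binds to the variable; the entire application is replaced.
Giving:  k + k + m + r(p, q, k)

Answer: k + k + m + r(p, q, k)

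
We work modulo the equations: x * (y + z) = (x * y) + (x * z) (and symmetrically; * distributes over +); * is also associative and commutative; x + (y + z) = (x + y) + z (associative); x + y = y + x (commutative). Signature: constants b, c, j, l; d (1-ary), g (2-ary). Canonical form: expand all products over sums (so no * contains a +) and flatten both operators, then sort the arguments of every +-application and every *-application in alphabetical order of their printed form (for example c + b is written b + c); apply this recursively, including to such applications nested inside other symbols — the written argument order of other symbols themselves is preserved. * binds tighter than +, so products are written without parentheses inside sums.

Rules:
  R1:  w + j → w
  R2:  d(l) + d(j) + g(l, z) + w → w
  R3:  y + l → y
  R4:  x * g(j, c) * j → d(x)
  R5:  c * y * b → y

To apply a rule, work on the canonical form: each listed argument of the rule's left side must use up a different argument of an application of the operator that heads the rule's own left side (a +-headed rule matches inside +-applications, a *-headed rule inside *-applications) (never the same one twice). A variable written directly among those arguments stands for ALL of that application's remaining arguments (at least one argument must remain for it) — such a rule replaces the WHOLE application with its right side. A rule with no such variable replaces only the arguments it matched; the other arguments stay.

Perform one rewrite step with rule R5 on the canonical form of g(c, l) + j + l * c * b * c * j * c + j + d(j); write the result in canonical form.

Canonical form:  b * c * c * c * j * l + d(j) + g(c, l) + j + j
Apply R5:  consuming b, c;  y := c * c * j * l
The extension variable absorbs all remaining arguments, so the whole application is rewritten.
Giving:  c * c * j * l + d(j) + g(c, l) + j + j

Answer: c * c * j * l + d(j) + g(c, l) + j + j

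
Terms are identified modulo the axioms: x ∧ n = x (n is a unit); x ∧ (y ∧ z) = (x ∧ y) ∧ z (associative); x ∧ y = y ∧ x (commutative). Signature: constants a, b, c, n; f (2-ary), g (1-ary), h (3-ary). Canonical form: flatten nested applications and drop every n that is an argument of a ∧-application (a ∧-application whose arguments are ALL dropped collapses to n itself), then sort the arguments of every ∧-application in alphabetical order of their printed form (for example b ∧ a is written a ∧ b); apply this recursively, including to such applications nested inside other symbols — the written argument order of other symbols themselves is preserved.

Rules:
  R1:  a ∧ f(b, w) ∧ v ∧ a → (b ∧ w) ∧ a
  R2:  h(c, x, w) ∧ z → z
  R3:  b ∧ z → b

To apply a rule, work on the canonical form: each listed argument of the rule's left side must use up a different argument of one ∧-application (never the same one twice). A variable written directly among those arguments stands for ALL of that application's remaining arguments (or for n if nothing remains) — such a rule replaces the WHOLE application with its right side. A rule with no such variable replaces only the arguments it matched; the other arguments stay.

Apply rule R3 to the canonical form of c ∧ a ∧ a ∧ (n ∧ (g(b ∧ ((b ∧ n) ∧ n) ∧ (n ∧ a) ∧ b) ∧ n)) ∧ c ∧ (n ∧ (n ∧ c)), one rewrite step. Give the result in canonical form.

Canonical form:  a ∧ a ∧ c ∧ c ∧ c ∧ g(a ∧ b ∧ b ∧ b)
R3 matches:  uses b;  z := a ∧ b ∧ b
Every leftover argument binds to the variable; the entire application is replaced.
Result:  a ∧ a ∧ c ∧ c ∧ c ∧ g(b)

Answer: a ∧ a ∧ c ∧ c ∧ c ∧ g(b)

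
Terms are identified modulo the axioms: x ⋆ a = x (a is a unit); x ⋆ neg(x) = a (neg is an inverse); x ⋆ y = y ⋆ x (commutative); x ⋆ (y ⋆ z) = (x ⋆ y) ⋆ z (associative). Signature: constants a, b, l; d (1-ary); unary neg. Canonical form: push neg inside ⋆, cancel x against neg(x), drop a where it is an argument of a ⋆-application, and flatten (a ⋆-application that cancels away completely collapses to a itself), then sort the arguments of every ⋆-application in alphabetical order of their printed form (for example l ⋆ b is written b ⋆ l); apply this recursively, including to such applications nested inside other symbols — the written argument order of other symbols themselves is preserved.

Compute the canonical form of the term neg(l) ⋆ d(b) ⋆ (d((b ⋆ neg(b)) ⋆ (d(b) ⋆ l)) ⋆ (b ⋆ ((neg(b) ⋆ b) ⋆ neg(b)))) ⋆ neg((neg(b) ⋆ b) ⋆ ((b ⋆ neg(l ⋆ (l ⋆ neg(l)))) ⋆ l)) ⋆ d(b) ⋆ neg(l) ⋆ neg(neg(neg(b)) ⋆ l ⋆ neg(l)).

Answer: d(b) ⋆ d(b) ⋆ d(d(b) ⋆ l) ⋆ neg(b) ⋆ neg(b) ⋆ neg(l) ⋆ neg(l)

Derivation:
Push neg inside:  distribute neg over ⋆ and collapse double neg
Collect terms:  neg(l) ⋆ neg(l) ⋆ d(b) ⋆ d(b) ⋆ d(d(b) ⋆ l) ⋆ neg(b) ⋆ neg(b)
Sort arguments:  d(b) ⋆ d(b) ⋆ d(d(b) ⋆ l) ⋆ neg(b) ⋆ neg(b) ⋆ neg(l) ⋆ neg(l)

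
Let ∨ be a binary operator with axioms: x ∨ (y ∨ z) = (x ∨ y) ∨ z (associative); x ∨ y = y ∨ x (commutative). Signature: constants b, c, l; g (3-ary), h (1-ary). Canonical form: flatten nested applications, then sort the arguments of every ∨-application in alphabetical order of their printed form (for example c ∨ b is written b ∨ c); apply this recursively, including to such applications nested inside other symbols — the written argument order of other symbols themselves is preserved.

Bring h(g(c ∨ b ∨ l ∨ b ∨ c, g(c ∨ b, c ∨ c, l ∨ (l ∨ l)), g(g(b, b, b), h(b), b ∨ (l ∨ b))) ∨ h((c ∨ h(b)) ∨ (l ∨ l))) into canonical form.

Answer: h(g(b ∨ b ∨ c ∨ c ∨ l, g(b ∨ c, c ∨ c, l ∨ l ∨ l), g(g(b, b, b), h(b), b ∨ b ∨ l)) ∨ h(c ∨ h(b) ∨ l ∨ l))

Derivation:
Descend into:  g(c ∨ b ∨ l ∨ b ∨ c, g(c ∨ b, c ∨ c, l ∨ (l ∨ l)), g(g(b, b, b), h(b), b ∨ (l ∨ b))) ∨ h((c ∨ h(b)) ∨ (l ∨ l))
Canonicalize subterm:  g(c ∨ b ∨ l ∨ b ∨ c, g(c ∨ b, c ∨ c, l ∨ (l ∨ l)), g(g(b, b, b), h(b), b ∨ (l ∨ b)))  →  g(b ∨ b ∨ c ∨ c ∨ l, g(b ∨ c, c ∨ c, l ∨ l ∨ l), g(g(b, b, b), h(b), b ∨ b ∨ l))
Canonicalize subterm:  h((c ∨ h(b)) ∨ (l ∨ l))  →  h(c ∨ h(b) ∨ l ∨ l)
Order the arguments:  g(b ∨ b ∨ c ∨ c ∨ l, g(b ∨ c, c ∨ c, l ∨ l ∨ l), g(g(b, b, b), h(b), b ∨ b ∨ l)) ∨ h(c ∨ h(b) ∨ l ∨ l)
Rebuild:  h(g(b ∨ b ∨ c ∨ c ∨ l, g(b ∨ c, c ∨ c, l ∨ l ∨ l), g(g(b, b, b), h(b), b ∨ b ∨ l)) ∨ h(c ∨ h(b) ∨ l ∨ l))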